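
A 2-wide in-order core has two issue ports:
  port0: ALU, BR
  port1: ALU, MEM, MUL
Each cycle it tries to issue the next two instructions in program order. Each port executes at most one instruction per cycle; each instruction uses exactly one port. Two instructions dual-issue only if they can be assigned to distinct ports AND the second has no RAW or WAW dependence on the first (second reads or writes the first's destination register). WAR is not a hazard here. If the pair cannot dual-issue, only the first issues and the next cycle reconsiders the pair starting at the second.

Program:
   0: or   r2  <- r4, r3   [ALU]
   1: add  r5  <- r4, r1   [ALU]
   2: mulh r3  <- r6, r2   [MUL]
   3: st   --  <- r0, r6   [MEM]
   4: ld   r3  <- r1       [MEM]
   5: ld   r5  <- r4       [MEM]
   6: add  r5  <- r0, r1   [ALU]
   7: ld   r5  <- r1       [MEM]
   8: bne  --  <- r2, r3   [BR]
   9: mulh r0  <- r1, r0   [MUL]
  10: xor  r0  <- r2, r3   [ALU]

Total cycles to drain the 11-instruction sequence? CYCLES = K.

t=0 i0,i1:or/add ; 2-wide
t=1 i2:mulh ; no-port MUL/MEM
t=2 i3:st ; no-port MEM/MEM
t=3 i4:ld ; no-port MEM/MEM
t=4 i5:ld ; WAW r5
t=5 i6:add ; WAW r5
t=6 i7,i8:ld/bne ; 2-wide
t=7 i9:mulh ; WAW r0
t=8 i10:xor ; tail

CYCLES = 9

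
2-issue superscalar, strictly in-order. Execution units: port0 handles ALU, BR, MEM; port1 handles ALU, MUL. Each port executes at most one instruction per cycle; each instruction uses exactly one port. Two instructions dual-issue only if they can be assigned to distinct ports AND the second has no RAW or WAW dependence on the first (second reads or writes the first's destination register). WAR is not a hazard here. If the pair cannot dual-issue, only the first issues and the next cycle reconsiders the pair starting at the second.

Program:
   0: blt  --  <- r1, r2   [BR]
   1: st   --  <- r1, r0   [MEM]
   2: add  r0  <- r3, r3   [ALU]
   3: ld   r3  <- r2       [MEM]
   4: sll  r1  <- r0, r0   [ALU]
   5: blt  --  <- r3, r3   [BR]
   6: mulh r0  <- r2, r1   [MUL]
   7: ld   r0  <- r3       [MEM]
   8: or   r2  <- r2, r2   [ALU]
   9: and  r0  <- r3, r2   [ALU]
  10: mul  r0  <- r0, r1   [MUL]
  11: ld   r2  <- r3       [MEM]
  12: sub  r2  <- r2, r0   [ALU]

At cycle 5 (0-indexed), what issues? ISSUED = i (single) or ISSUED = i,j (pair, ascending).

ISSUED = 9

c0: i0 blt.BR  no-port BR/MEM
c1: i1,i2 st.MEM add.ALU  pair
c2: i3,i4 ld.MEM sll.ALU  pair
c3: i5,i6 blt.BR mulh.MUL  pair
c4: i7,i8 ld.MEM or.ALU  pair
c5: i9 and.ALU  RAW+WAW r0
c6: i10,i11 mul.MUL ld.MEM  pair
c7: i12 sub.ALU  tail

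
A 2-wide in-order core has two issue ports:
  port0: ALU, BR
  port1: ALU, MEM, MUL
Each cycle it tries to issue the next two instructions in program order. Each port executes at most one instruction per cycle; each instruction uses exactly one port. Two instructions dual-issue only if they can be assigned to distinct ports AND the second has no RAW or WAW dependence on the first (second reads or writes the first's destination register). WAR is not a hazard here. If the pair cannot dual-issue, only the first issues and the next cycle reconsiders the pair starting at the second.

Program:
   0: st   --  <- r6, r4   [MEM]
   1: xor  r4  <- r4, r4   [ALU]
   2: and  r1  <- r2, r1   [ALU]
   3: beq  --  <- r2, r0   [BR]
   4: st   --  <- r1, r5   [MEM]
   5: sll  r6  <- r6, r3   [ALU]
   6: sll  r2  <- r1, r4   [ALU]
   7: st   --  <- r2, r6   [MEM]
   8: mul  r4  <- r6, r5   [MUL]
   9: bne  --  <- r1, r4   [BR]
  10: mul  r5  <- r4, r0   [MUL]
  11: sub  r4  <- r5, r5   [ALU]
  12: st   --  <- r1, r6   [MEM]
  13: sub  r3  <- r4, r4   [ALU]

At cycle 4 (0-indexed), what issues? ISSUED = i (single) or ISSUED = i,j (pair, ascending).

[0] i0+i1  st;xor  -- dual
[1] i2+i3  and;beq  -- dual
[2] i4+i5  st;sll  -- dual
[3] i6  sll  -- RAW r2
[4] i7  st  -- no-port MEM/MUL
[5] i8  mul  -- RAW r4
[6] i9+i10  bne;mul  -- dual
[7] i11+i12  sub;st  -- dual
[8] i13  sub  -- tail

ISSUED = 7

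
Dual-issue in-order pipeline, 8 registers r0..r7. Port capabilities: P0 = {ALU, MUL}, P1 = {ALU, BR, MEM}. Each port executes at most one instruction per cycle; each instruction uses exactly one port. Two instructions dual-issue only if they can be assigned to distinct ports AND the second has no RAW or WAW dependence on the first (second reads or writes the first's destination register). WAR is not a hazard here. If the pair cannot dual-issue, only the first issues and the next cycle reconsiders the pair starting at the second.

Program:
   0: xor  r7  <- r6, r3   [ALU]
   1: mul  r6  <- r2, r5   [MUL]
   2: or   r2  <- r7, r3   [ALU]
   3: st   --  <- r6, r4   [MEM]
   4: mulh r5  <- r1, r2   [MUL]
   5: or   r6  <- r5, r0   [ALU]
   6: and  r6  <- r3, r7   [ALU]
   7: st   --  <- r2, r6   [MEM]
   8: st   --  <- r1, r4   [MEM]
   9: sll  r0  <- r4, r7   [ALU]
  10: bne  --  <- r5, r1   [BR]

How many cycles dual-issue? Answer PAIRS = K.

PAIRS = 3

  cy0 -> i0+i1 (xor+mul) pair
  cy1 -> i2+i3 (or+st) pair
  cy2 -> i4 (mulh) RAW r5
  cy3 -> i5 (or) WAW r6
  cy4 -> i6 (and) RAW r6
  cy5 -> i7 (st) no-port MEM/MEM
  cy6 -> i8+i9 (st+sll) pair
  cy7 -> i10 (bne) tail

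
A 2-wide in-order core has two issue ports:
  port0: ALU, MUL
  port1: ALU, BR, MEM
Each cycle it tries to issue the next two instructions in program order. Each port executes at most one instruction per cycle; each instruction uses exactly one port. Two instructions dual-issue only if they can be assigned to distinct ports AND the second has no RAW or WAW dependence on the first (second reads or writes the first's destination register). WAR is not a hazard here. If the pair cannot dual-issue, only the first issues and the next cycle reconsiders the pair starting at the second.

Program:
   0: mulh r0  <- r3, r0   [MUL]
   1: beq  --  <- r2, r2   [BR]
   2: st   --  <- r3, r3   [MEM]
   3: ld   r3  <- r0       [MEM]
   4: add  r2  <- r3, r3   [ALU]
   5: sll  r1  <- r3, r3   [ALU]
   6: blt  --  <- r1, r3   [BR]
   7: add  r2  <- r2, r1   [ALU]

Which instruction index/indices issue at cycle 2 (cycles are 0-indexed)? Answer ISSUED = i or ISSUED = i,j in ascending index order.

0. mulh;beq @i0/i1  | dual
1. st @i2  | no-port MEM/MEM
2. ld @i3  | RAW r3
3. add;sll @i4/i5  | dual
4. blt;add @i6/i7  | dual

ISSUED = 3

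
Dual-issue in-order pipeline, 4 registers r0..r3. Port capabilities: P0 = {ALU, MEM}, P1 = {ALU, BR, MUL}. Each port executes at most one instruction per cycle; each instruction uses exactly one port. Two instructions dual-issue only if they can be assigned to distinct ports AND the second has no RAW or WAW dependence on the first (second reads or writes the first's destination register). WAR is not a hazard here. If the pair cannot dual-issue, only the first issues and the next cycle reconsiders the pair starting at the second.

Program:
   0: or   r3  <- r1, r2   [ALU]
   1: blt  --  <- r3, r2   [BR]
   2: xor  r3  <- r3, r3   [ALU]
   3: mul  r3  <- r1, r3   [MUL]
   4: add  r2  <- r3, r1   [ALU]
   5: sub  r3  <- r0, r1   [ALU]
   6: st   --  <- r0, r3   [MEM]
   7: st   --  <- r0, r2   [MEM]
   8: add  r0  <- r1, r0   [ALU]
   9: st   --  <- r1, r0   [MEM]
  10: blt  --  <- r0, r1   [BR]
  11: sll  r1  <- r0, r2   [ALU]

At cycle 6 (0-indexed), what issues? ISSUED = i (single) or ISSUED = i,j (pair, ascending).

ISSUED = 9,10

[0] i0  or  -- RAW r3
[1] i1+i2  blt/xor  -- dual
[2] i3  mul  -- RAW r3
[3] i4+i5  add/sub  -- dual
[4] i6  st  -- no-port MEM/MEM
[5] i7+i8  st/add  -- dual
[6] i9+i10  st/blt  -- dual
[7] i11  sll  -- tail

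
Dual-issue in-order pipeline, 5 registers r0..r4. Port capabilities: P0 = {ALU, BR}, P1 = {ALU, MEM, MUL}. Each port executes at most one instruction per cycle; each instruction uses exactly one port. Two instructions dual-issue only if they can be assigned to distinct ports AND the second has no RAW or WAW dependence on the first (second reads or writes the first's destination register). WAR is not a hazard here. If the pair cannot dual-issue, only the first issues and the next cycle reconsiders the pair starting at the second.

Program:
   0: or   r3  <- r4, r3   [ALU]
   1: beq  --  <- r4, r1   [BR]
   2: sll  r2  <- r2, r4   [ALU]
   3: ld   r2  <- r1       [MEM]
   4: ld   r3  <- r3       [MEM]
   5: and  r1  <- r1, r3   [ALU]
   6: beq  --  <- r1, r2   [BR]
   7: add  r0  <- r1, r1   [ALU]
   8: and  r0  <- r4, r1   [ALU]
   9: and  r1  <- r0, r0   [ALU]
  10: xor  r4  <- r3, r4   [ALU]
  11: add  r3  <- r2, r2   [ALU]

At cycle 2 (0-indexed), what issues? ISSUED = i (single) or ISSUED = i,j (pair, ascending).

ISSUED = 3

0. or/beq @i0/i1  | pair
1. sll @i2  | WAW r2
2. ld @i3  | no-port MEM/MEM
3. ld @i4  | RAW r3
4. and @i5  | RAW r1
5. beq/add @i6/i7  | pair
6. and @i8  | RAW r0
7. and/xor @i9/i10  | pair
8. add @i11  | tail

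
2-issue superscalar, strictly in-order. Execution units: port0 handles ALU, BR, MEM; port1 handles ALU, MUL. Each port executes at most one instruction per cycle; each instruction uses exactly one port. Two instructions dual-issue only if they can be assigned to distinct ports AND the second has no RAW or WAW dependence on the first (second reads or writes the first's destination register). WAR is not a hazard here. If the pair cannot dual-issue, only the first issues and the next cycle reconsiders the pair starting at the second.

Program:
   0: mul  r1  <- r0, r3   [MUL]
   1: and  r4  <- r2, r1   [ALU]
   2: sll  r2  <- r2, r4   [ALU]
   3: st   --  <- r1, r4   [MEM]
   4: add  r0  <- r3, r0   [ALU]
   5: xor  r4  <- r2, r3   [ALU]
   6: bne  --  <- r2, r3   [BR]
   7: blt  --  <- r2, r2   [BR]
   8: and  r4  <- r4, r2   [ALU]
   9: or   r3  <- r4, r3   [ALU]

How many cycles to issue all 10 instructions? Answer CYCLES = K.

  cy0 -> i0 (mul) RAW r1
  cy1 -> i1 (and) RAW r4
  cy2 -> i2&i3 (sll;st) pair
  cy3 -> i4&i5 (add;xor) pair
  cy4 -> i6 (bne) no-port BR/BR
  cy5 -> i7&i8 (blt;and) pair
  cy6 -> i9 (or) tail

CYCLES = 7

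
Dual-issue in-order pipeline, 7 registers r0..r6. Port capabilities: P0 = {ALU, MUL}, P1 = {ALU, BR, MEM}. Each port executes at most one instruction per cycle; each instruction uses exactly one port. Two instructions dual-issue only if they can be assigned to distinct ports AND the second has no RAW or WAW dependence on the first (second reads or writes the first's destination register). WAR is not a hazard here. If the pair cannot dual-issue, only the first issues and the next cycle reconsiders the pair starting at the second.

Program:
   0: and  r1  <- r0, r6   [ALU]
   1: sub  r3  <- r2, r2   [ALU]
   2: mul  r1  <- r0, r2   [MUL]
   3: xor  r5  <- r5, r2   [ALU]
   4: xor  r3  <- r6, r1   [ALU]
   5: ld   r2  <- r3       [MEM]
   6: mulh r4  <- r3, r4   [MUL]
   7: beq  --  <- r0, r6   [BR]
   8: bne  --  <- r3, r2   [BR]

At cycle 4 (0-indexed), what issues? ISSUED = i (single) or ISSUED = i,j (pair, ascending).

[0] i0&i1  and sub  -- pair
[1] i2&i3  mul xor  -- pair
[2] i4  xor  -- RAW r3
[3] i5&i6  ld mulh  -- pair
[4] i7  beq  -- no-port BR/BR
[5] i8  bne  -- tail

ISSUED = 7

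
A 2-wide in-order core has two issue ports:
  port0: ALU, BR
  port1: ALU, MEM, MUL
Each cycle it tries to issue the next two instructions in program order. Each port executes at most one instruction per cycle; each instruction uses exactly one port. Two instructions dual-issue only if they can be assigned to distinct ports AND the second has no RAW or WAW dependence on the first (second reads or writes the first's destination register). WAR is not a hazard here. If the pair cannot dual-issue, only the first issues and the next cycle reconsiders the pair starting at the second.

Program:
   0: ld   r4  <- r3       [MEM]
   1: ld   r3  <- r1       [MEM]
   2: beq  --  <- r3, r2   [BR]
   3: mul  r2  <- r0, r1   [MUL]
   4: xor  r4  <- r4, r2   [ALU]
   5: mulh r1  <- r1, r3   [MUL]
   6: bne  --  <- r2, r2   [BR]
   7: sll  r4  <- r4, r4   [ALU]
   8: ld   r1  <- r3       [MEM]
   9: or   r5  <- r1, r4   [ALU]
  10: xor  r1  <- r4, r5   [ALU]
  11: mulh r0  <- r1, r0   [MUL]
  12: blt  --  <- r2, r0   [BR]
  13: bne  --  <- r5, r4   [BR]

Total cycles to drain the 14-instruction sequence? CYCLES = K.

CYCLES = 11

c0: i0 ld.MEM  no-port MEM/MEM
c1: i1 ld.MEM  RAW r3
c2: i2/i3 beq.BR+mul.MUL  pair
c3: i4/i5 xor.ALU+mulh.MUL  pair
c4: i6/i7 bne.BR+sll.ALU  pair
c5: i8 ld.MEM  RAW r1
c6: i9 or.ALU  RAW r5
c7: i10 xor.ALU  RAW r1
c8: i11 mulh.MUL  RAW r0
c9: i12 blt.BR  no-port BR/BR
c10: i13 bne.BR  tail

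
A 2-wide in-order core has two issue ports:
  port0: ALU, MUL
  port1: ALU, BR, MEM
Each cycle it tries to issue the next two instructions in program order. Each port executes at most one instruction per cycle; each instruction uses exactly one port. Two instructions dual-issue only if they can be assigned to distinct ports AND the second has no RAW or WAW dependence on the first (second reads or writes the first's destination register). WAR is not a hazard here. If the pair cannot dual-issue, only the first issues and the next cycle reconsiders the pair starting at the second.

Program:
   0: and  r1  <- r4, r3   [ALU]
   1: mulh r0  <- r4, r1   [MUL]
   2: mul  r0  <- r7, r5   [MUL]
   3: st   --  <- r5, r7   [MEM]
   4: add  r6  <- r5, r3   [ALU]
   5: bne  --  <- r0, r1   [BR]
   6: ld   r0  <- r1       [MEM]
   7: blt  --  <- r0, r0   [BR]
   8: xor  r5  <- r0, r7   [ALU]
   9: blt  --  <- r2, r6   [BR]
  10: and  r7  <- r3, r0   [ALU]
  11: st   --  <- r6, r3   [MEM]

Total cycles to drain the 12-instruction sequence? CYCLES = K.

t=0 i0:and.ALU ; RAW r1
t=1 i1:mulh.MUL ; no-port MUL/MUL
t=2 i2+i3:mul.MUL;st.MEM ; pair
t=3 i4+i5:add.ALU;bne.BR ; pair
t=4 i6:ld.MEM ; no-port MEM/BR
t=5 i7+i8:blt.BR;xor.ALU ; pair
t=6 i9+i10:blt.BR;and.ALU ; pair
t=7 i11:st.MEM ; tail

CYCLES = 8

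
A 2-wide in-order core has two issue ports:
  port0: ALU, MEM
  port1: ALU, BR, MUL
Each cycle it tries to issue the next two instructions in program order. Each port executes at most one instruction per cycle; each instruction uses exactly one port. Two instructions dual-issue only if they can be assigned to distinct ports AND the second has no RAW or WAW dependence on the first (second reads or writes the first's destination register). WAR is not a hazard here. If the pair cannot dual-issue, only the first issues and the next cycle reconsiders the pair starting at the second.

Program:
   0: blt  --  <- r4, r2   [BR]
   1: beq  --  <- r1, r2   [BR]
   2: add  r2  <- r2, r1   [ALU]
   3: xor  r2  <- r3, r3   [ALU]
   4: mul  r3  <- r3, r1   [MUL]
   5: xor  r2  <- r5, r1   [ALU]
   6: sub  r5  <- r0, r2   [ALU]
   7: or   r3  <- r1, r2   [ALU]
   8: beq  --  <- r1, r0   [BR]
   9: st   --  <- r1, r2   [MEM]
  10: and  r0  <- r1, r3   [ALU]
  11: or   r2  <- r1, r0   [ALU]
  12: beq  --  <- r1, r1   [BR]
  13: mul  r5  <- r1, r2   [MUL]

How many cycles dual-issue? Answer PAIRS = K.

PAIRS = 5

c0: i0 blt  no-port BR/BR
c1: i1&i2 beq add  2-wide
c2: i3&i4 xor mul  2-wide
c3: i5 xor  RAW r2
c4: i6&i7 sub or  2-wide
c5: i8&i9 beq st  2-wide
c6: i10 and  RAW r0
c7: i11&i12 or beq  2-wide
c8: i13 mul  tail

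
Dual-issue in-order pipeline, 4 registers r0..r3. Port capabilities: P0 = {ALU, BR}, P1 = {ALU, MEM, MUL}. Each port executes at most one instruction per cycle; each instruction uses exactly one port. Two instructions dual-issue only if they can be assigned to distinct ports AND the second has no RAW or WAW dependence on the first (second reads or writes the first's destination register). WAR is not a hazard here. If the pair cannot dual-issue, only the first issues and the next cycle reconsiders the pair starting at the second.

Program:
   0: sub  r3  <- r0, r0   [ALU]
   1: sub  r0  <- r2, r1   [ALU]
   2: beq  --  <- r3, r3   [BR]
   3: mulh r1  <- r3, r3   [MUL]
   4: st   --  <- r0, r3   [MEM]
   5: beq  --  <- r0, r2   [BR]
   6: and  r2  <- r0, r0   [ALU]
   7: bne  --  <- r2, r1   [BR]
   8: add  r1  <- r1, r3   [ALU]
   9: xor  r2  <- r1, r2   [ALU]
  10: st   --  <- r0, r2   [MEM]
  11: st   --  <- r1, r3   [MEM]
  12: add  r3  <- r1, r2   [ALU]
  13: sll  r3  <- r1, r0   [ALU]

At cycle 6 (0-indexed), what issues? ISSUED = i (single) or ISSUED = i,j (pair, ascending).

ISSUED = 10

0. sub sub @i0,i1  | 2-wide
1. beq mulh @i2,i3  | 2-wide
2. st beq @i4,i5  | 2-wide
3. and @i6  | RAW r2
4. bne add @i7,i8  | 2-wide
5. xor @i9  | RAW r2
6. st @i10  | no-port MEM/MEM
7. st add @i11,i12  | 2-wide
8. sll @i13  | tail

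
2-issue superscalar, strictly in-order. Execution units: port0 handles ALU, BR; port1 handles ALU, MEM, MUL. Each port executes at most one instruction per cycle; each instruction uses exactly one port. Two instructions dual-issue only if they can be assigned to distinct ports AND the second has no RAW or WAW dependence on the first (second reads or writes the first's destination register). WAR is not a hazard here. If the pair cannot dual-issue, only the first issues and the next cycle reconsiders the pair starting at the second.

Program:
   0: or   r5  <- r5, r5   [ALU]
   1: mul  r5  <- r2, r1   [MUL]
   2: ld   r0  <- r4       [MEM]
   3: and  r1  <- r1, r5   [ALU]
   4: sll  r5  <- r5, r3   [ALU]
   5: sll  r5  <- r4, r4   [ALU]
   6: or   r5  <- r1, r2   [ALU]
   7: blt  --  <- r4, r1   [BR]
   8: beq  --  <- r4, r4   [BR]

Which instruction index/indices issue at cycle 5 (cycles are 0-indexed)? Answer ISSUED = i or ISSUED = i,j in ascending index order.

ISSUED = 6,7

c0: i0 or  WAW r5
c1: i1 mul  no-port MUL/MEM
c2: i2/i3 ld+and  dual
c3: i4 sll  WAW r5
c4: i5 sll  WAW r5
c5: i6/i7 or+blt  dual
c6: i8 beq  tail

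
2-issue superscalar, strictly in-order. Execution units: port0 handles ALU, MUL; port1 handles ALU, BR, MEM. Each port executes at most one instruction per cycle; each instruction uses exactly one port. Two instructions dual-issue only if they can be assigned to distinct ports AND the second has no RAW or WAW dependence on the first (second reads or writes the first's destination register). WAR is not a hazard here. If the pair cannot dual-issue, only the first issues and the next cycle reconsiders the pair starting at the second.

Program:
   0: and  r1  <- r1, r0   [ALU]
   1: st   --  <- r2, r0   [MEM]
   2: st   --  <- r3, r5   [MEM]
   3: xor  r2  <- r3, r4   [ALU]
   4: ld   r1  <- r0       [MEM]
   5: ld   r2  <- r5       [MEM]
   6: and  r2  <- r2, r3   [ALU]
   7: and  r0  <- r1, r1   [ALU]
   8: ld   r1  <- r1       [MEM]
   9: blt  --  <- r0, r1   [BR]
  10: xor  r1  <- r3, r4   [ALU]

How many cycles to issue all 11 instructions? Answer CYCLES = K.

CYCLES = 7

0. and.ALU;st.MEM @i0/i1  | dual
1. st.MEM;xor.ALU @i2/i3  | dual
2. ld.MEM @i4  | no-port MEM/MEM
3. ld.MEM @i5  | RAW+WAW r2
4. and.ALU;and.ALU @i6/i7  | dual
5. ld.MEM @i8  | no-port MEM/BR
6. blt.BR;xor.ALU @i9/i10  | dual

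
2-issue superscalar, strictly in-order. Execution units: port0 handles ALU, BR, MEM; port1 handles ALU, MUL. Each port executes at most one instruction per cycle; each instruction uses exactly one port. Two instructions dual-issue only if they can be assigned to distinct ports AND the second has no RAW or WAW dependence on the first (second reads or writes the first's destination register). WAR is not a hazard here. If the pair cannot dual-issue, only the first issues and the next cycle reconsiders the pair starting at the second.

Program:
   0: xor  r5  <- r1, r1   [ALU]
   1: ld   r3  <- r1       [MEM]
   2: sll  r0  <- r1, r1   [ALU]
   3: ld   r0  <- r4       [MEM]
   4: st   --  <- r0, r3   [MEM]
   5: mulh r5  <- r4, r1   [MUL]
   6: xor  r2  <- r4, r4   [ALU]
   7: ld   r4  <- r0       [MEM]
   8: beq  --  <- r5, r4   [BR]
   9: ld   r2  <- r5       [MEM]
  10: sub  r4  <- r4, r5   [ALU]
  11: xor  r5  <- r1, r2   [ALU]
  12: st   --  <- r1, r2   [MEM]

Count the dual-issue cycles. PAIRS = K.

0. xor/ld @i0&i1  | pair
1. sll @i2  | WAW r0
2. ld @i3  | no-port MEM/MEM
3. st/mulh @i4&i5  | pair
4. xor/ld @i6&i7  | pair
5. beq @i8  | no-port BR/MEM
6. ld/sub @i9&i10  | pair
7. xor/st @i11&i12  | pair

PAIRS = 5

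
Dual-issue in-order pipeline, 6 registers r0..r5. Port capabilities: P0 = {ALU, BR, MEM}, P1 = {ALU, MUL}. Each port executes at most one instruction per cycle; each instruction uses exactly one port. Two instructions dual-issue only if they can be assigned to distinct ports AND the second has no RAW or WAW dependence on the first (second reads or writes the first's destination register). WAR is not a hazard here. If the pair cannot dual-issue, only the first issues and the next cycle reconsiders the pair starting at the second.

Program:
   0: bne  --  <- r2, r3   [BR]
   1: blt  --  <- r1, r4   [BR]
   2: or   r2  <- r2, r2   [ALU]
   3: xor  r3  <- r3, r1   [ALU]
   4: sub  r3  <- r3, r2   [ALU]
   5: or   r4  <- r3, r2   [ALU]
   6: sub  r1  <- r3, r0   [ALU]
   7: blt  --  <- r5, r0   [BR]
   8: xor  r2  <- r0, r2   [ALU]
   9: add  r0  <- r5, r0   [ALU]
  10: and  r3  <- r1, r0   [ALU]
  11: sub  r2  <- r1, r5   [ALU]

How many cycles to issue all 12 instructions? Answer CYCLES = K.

CYCLES = 8

c0: i0 bne.BR  no-port BR/BR
c1: i1+i2 blt.BR;or.ALU  pair
c2: i3 xor.ALU  RAW+WAW r3
c3: i4 sub.ALU  RAW r3
c4: i5+i6 or.ALU;sub.ALU  pair
c5: i7+i8 blt.BR;xor.ALU  pair
c6: i9 add.ALU  RAW r0
c7: i10+i11 and.ALU;sub.ALU  pair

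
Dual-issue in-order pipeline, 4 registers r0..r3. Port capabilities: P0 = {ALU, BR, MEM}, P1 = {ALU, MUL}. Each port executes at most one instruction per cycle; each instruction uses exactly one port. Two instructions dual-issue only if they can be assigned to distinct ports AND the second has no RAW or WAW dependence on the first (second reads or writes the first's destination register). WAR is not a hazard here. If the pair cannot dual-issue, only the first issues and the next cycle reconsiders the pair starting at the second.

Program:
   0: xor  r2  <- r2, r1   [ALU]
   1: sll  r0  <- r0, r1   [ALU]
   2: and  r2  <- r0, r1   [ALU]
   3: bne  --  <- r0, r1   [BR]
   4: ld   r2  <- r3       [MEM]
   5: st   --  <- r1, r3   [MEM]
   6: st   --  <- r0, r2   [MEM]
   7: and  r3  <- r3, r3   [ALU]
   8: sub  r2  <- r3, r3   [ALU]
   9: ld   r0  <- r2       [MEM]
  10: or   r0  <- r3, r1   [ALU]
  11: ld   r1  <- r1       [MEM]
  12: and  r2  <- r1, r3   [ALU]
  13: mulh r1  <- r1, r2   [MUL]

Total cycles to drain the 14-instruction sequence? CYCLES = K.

CYCLES = 10

t=0 i0+i1:xor;sll ; pair
t=1 i2+i3:and;bne ; pair
t=2 i4:ld ; no-port MEM/MEM
t=3 i5:st ; no-port MEM/MEM
t=4 i6+i7:st;and ; pair
t=5 i8:sub ; RAW r2
t=6 i9:ld ; WAW r0
t=7 i10+i11:or;ld ; pair
t=8 i12:and ; RAW r2
t=9 i13:mulh ; tail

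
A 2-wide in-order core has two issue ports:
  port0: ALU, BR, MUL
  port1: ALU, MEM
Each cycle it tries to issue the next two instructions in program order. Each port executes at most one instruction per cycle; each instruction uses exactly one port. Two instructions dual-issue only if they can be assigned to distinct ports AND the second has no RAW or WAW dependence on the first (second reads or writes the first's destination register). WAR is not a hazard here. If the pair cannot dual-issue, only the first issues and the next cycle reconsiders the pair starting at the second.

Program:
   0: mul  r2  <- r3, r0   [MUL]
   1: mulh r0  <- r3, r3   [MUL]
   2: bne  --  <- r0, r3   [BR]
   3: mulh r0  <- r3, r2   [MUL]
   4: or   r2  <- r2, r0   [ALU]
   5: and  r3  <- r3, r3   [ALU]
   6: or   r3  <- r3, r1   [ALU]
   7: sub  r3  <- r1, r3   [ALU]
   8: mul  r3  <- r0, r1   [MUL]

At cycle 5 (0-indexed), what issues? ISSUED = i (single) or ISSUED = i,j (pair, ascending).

[0] i0  mul.MUL  -- no-port MUL/MUL
[1] i1  mulh.MUL  -- no-port MUL/BR
[2] i2  bne.BR  -- no-port BR/MUL
[3] i3  mulh.MUL  -- RAW r0
[4] i4&i5  or.ALU/and.ALU  -- dual
[5] i6  or.ALU  -- RAW+WAW r3
[6] i7  sub.ALU  -- WAW r3
[7] i8  mul.MUL  -- tail

ISSUED = 6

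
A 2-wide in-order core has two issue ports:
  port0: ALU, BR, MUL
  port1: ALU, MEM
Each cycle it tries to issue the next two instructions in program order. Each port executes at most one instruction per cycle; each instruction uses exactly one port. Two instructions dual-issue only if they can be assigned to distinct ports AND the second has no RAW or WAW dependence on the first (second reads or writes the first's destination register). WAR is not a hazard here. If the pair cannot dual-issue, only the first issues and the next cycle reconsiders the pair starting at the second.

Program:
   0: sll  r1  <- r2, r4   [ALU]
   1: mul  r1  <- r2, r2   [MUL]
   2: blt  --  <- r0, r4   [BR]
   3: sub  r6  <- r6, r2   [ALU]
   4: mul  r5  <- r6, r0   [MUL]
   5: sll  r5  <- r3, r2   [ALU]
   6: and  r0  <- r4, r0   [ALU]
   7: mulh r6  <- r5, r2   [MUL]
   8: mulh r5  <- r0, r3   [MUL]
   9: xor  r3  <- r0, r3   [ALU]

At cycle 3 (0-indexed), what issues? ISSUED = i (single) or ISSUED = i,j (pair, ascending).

0. sll.ALU @i0  | WAW r1
1. mul.MUL @i1  | no-port MUL/BR
2. blt.BR;sub.ALU @i2+i3  | pair
3. mul.MUL @i4  | WAW r5
4. sll.ALU;and.ALU @i5+i6  | pair
5. mulh.MUL @i7  | no-port MUL/MUL
6. mulh.MUL;xor.ALU @i8+i9  | pair

ISSUED = 4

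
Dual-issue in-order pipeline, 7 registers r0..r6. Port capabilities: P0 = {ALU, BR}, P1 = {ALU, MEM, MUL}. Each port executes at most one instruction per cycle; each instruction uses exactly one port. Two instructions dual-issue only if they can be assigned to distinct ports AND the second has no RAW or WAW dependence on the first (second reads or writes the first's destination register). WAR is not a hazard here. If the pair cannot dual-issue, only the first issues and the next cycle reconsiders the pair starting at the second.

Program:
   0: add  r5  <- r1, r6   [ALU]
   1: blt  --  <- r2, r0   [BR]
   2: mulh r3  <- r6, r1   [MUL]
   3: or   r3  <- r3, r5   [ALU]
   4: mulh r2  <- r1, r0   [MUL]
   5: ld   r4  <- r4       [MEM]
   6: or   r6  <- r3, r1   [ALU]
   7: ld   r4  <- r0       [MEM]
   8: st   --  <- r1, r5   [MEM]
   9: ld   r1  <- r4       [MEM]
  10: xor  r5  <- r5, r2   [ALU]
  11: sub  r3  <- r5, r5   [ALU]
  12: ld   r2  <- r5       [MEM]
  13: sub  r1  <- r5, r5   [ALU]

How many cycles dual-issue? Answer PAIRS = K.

PAIRS = 5

0. add.ALU/blt.BR @i0+i1  | 2-wide
1. mulh.MUL @i2  | RAW+WAW r3
2. or.ALU/mulh.MUL @i3+i4  | 2-wide
3. ld.MEM/or.ALU @i5+i6  | 2-wide
4. ld.MEM @i7  | no-port MEM/MEM
5. st.MEM @i8  | no-port MEM/MEM
6. ld.MEM/xor.ALU @i9+i10  | 2-wide
7. sub.ALU/ld.MEM @i11+i12  | 2-wide
8. sub.ALU @i13  | tail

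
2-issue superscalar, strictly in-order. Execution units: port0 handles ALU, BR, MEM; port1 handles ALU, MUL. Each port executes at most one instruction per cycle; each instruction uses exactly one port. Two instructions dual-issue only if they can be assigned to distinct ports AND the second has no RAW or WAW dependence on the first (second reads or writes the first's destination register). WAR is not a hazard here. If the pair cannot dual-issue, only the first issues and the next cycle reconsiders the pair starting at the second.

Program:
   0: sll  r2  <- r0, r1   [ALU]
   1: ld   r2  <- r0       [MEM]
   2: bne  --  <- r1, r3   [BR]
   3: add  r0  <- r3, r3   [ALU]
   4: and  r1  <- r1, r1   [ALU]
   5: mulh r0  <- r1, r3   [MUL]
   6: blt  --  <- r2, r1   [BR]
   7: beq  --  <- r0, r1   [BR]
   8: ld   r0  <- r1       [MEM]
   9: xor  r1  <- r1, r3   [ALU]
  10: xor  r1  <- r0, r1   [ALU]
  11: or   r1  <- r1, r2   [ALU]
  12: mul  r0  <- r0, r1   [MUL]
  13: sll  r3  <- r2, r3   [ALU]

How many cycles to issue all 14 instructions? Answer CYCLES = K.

CYCLES = 10

#0 head=0: sll.ALU i0 WAW r2
#1 head=1: ld.MEM i1 no-port MEM/BR
#2 head=2: bne.BR/add.ALU i2&i3 dual
#3 head=4: and.ALU i4 RAW r1
#4 head=5: mulh.MUL/blt.BR i5&i6 dual
#5 head=7: beq.BR i7 no-port BR/MEM
#6 head=8: ld.MEM/xor.ALU i8&i9 dual
#7 head=10: xor.ALU i10 RAW+WAW r1
#8 head=11: or.ALU i11 RAW r1
#9 head=12: mul.MUL/sll.ALU i12&i13 dual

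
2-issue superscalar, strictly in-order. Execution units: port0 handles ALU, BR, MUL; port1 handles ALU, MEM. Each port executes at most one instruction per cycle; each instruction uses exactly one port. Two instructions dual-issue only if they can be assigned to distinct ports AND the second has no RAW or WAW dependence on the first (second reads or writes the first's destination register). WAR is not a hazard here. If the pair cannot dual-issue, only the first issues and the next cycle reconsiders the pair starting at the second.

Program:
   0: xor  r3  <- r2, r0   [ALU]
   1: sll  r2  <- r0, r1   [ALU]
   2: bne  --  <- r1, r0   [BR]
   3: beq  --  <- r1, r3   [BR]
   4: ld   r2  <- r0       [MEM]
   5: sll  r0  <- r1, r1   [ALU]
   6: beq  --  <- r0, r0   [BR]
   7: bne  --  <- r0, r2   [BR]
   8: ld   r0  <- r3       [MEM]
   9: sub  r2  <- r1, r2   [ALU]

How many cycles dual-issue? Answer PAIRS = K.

PAIRS = 3

0. xor;sll @i0,i1  | pair
1. bne @i2  | no-port BR/BR
2. beq;ld @i3,i4  | pair
3. sll @i5  | RAW r0
4. beq @i6  | no-port BR/BR
5. bne;ld @i7,i8  | pair
6. sub @i9  | tail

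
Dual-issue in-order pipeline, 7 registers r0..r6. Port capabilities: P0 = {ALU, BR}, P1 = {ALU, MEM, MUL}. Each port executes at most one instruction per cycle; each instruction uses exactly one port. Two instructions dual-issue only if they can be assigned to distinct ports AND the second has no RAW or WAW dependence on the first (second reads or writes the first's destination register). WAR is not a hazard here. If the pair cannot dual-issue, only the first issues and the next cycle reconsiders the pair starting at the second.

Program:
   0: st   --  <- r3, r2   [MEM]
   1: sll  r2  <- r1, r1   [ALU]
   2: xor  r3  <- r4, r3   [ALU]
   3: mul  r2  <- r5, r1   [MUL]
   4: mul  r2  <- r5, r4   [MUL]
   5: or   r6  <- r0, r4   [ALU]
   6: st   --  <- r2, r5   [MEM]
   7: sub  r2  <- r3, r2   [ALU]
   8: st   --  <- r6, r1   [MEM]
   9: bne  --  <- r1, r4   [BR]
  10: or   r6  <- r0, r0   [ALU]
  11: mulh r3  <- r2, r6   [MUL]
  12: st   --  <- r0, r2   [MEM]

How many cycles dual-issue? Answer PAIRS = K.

PAIRS = 5

0. st.MEM/sll.ALU @i0&i1  | 2-wide
1. xor.ALU/mul.MUL @i2&i3  | 2-wide
2. mul.MUL/or.ALU @i4&i5  | 2-wide
3. st.MEM/sub.ALU @i6&i7  | 2-wide
4. st.MEM/bne.BR @i8&i9  | 2-wide
5. or.ALU @i10  | RAW r6
6. mulh.MUL @i11  | no-port MUL/MEM
7. st.MEM @i12  | tail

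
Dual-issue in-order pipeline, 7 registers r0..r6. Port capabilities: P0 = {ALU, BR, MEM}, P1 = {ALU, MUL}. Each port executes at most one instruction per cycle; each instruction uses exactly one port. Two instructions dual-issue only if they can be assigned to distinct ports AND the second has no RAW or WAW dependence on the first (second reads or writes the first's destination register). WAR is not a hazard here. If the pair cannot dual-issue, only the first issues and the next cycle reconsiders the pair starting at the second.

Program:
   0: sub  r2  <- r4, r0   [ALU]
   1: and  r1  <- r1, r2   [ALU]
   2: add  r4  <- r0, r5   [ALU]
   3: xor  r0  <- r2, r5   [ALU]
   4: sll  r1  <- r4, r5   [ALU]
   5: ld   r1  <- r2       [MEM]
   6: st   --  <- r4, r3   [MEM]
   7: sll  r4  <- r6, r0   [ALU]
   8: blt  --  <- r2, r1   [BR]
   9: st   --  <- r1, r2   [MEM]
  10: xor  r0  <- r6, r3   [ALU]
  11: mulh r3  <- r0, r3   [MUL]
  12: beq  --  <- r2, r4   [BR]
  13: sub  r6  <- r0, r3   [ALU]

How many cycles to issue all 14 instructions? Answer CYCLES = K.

CYCLES = 9

c0: i0 sub.ALU  RAW r2
c1: i1&i2 and.ALU add.ALU  2-wide
c2: i3&i4 xor.ALU sll.ALU  2-wide
c3: i5 ld.MEM  no-port MEM/MEM
c4: i6&i7 st.MEM sll.ALU  2-wide
c5: i8 blt.BR  no-port BR/MEM
c6: i9&i10 st.MEM xor.ALU  2-wide
c7: i11&i12 mulh.MUL beq.BR  2-wide
c8: i13 sub.ALU  tail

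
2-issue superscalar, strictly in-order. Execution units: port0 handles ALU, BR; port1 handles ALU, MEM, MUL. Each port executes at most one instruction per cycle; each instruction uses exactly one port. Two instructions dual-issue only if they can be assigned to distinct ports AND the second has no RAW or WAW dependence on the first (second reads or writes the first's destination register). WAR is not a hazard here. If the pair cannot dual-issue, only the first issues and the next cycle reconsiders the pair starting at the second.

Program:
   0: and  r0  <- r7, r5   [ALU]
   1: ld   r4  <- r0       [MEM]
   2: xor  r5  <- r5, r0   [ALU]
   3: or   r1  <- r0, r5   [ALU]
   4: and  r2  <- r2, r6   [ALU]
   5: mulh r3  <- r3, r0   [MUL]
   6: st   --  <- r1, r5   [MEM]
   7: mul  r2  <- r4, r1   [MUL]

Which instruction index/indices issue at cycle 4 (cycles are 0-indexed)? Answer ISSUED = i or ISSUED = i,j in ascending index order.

ISSUED = 6

0. and.ALU @i0  | RAW r0
1. ld.MEM/xor.ALU @i1/i2  | 2-wide
2. or.ALU/and.ALU @i3/i4  | 2-wide
3. mulh.MUL @i5  | no-port MUL/MEM
4. st.MEM @i6  | no-port MEM/MUL
5. mul.MUL @i7  | tail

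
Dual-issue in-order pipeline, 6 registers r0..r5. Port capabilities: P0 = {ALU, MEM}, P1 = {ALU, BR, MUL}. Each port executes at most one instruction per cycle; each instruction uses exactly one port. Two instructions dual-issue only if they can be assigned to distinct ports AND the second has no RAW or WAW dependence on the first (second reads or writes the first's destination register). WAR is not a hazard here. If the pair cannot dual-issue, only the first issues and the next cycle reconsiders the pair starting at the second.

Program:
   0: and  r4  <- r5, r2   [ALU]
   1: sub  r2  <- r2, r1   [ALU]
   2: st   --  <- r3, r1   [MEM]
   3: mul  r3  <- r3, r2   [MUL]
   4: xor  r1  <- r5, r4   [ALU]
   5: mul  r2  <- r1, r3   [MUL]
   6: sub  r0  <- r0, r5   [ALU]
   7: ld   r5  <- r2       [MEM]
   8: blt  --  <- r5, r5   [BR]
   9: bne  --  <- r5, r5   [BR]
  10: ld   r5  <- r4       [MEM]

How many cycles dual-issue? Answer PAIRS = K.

PAIRS = 4

c0: i0,i1 and+sub  2-wide
c1: i2,i3 st+mul  2-wide
c2: i4 xor  RAW r1
c3: i5,i6 mul+sub  2-wide
c4: i7 ld  RAW r5
c5: i8 blt  no-port BR/BR
c6: i9,i10 bne+ld  2-wide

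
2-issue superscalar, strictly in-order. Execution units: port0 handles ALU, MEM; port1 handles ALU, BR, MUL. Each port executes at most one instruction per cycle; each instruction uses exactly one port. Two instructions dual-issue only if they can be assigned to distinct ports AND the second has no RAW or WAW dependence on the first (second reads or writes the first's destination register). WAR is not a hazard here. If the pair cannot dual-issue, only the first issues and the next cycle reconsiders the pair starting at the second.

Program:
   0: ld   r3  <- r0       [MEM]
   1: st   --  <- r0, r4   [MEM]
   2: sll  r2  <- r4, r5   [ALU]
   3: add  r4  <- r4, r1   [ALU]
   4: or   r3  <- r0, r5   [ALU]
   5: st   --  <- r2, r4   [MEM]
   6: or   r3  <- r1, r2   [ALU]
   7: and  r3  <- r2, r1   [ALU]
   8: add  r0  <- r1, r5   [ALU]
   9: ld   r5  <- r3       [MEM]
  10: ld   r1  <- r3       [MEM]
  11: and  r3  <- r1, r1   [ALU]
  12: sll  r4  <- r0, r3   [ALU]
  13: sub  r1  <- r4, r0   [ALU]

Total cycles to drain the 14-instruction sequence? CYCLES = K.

CYCLES = 10

#0 head=0: ld.MEM i0 no-port MEM/MEM
#1 head=1: st.MEM sll.ALU i1+i2 pair
#2 head=3: add.ALU or.ALU i3+i4 pair
#3 head=5: st.MEM or.ALU i5+i6 pair
#4 head=7: and.ALU add.ALU i7+i8 pair
#5 head=9: ld.MEM i9 no-port MEM/MEM
#6 head=10: ld.MEM i10 RAW r1
#7 head=11: and.ALU i11 RAW r3
#8 head=12: sll.ALU i12 RAW r4
#9 head=13: sub.ALU i13 tail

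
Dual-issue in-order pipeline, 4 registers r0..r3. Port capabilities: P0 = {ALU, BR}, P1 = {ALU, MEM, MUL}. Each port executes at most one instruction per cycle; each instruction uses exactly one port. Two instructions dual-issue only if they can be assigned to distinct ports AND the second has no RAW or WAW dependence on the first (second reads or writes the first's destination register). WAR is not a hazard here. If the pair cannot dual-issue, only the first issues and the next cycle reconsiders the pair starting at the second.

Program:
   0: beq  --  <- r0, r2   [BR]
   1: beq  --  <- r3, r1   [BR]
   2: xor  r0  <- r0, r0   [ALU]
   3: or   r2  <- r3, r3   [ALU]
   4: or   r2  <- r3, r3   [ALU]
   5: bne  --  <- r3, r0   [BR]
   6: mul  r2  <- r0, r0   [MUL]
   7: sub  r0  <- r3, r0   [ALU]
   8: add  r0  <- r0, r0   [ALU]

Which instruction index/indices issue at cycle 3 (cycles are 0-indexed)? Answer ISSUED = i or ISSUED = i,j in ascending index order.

ISSUED = 4,5

  cy0 -> i0 (beq) no-port BR/BR
  cy1 -> i1/i2 (beq+xor) 2-wide
  cy2 -> i3 (or) WAW r2
  cy3 -> i4/i5 (or+bne) 2-wide
  cy4 -> i6/i7 (mul+sub) 2-wide
  cy5 -> i8 (add) tail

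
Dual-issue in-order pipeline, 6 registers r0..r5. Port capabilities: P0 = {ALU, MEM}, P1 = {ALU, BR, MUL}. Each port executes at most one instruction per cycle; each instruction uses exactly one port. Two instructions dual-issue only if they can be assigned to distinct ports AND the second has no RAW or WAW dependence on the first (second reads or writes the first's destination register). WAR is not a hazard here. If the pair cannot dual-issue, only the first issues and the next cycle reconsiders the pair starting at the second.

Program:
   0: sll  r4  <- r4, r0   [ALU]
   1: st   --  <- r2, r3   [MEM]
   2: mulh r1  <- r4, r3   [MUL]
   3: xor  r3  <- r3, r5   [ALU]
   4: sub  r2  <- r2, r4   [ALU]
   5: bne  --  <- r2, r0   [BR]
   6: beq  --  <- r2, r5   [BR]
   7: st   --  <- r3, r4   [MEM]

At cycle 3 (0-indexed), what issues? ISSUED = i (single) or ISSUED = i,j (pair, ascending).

t=0 i0/i1:sll;st ; pair
t=1 i2/i3:mulh;xor ; pair
t=2 i4:sub ; RAW r2
t=3 i5:bne ; no-port BR/BR
t=4 i6/i7:beq;st ; pair

ISSUED = 5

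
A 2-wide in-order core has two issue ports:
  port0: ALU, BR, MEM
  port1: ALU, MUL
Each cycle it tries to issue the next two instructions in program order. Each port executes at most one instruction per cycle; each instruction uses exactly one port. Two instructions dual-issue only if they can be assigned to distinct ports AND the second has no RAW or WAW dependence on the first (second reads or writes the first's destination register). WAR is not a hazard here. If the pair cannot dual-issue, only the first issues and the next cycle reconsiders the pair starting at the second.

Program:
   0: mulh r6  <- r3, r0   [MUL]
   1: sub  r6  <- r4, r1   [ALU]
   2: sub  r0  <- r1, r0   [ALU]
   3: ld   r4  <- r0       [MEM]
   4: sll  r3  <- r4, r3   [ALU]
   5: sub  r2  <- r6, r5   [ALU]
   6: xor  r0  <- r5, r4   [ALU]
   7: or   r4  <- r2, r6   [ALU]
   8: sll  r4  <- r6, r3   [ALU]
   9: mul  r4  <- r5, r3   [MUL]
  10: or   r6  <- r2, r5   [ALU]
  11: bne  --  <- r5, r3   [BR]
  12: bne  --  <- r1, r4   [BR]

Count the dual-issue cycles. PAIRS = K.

#0 head=0: mulh i0 WAW r6
#1 head=1: sub sub i1&i2 dual
#2 head=3: ld i3 RAW r4
#3 head=4: sll sub i4&i5 dual
#4 head=6: xor or i6&i7 dual
#5 head=8: sll i8 WAW r4
#6 head=9: mul or i9&i10 dual
#7 head=11: bne i11 no-port BR/BR
#8 head=12: bne i12 tail

PAIRS = 4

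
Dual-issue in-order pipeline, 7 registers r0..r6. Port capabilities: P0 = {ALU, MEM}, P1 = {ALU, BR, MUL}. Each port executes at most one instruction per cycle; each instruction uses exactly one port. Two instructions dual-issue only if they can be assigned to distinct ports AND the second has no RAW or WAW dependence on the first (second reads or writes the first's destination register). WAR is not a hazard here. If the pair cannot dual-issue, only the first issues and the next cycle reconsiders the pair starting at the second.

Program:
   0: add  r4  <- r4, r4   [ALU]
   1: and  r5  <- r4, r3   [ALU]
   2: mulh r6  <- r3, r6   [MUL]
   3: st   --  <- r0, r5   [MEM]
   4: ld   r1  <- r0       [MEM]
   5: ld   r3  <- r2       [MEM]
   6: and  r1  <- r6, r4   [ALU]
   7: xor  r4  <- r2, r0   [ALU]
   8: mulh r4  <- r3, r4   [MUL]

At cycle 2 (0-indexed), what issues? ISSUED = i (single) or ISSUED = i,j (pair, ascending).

  cy0 -> i0 (add.ALU) RAW r4
  cy1 -> i1,i2 (and.ALU;mulh.MUL) dual
  cy2 -> i3 (st.MEM) no-port MEM/MEM
  cy3 -> i4 (ld.MEM) no-port MEM/MEM
  cy4 -> i5,i6 (ld.MEM;and.ALU) dual
  cy5 -> i7 (xor.ALU) RAW+WAW r4
  cy6 -> i8 (mulh.MUL) tail

ISSUED = 3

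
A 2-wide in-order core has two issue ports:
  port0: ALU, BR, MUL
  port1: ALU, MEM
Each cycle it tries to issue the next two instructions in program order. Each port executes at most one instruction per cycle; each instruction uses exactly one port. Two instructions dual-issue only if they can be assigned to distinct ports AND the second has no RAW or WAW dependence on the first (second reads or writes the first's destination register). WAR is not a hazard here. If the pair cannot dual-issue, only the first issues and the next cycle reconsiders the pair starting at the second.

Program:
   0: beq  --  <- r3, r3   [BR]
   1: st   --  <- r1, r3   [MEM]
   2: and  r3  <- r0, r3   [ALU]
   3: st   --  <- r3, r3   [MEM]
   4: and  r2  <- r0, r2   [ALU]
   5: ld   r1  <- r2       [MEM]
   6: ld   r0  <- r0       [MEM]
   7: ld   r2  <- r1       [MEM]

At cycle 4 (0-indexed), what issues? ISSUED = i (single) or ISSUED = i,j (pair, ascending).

ISSUED = 6

  cy0 -> i0,i1 (beq/st) dual
  cy1 -> i2 (and) RAW r3
  cy2 -> i3,i4 (st/and) dual
  cy3 -> i5 (ld) no-port MEM/MEM
  cy4 -> i6 (ld) no-port MEM/MEM
  cy5 -> i7 (ld) tail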